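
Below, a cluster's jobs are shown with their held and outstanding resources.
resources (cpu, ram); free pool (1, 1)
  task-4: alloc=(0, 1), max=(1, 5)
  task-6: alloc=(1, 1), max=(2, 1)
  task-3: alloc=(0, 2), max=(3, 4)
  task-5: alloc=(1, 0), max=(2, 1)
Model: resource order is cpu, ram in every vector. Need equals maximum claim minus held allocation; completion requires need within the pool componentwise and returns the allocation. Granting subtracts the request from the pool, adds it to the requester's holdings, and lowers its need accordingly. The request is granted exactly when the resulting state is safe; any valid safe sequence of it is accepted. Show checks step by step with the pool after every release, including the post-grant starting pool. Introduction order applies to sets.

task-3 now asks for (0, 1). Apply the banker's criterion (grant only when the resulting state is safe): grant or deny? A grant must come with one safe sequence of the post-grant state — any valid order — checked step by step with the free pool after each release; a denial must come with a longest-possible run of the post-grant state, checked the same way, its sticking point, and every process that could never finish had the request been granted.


GRANT: granting preserves safety; a valid post-grant sequence is task-6, task-5, task-3, task-4.
Key observation: the transfer keeps a workable pool ((1, 0)); task-6 starts the safe sequence.
Check on the post-grant state, step by step:
  pool = (1, 0)
  run task-6 (needs (1, 0), free (1, 0)); after release of (1, 1) the pool is (2, 1)
  run task-5 (needs (1, 1), free (2, 1)); after release of (1, 0) the pool is (3, 1)
  run task-3 (needs (3, 1), free (3, 1)); after release of (0, 3) the pool is (3, 4)
  run task-4 (needs (1, 4), free (3, 4)); after release of (0, 1) the pool is (3, 5)


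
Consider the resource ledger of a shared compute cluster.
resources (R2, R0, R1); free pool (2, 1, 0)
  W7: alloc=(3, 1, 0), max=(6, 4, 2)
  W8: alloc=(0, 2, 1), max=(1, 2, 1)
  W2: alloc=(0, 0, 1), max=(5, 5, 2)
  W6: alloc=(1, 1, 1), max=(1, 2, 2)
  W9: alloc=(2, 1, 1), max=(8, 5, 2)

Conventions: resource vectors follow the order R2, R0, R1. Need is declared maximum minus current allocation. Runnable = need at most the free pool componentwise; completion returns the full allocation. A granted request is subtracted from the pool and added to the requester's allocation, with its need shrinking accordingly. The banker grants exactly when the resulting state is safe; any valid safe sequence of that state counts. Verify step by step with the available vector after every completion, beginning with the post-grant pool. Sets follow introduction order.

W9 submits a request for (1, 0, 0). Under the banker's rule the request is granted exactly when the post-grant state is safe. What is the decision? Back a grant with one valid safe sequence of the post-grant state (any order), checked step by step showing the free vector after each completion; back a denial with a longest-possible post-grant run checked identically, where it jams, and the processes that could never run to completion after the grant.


DENY. Granting would leave the state unsafe.
Key observation: even finishing W8, W6 leaves just (2, 4, 2) free — too little R2 for any of the remaining processes.
On the post-grant state, W8, W6 is a maximal run — nothing extends it. Step-by-step check:
  pool = (1, 1, 0)
  W8 needs (1, 0, 0) <= (1, 1, 0) -> finishes; pool += (0, 2, 1) = (1, 3, 1)
  W6 needs (0, 1, 1) <= (1, 3, 1) -> finishes; pool += (1, 1, 1) = (2, 4, 2)
  W7 still needs (3, 3, 2) but only (2, 4, 2) is free — short on R2
  W2 still needs (5, 5, 1) but only (2, 4, 2) is free — short on R2 and R0
  W9 still needs (5, 4, 1) but only (2, 4, 2) is free — short on R2
Post-grant, the permanently blocked set is W7, W2 and W9.


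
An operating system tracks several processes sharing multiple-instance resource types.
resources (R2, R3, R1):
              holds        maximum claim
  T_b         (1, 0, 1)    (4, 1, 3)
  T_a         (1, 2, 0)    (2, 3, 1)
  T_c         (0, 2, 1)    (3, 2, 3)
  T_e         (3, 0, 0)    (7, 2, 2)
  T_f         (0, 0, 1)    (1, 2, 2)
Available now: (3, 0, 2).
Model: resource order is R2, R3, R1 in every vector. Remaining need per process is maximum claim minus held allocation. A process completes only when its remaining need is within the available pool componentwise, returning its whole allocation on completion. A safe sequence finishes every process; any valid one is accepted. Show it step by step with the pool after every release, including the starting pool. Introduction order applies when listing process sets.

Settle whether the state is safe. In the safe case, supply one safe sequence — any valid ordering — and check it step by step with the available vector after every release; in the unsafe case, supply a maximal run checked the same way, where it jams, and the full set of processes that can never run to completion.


SAFE. One safe sequence: T_c, T_f, T_a, T_e, T_b.
Key observation: the first exact fit in this order is T_c — it needs (3, 0, 2) with (3, 0, 2) free, meeting a requested resource to the last unit.
Verifying each step:
  pool = (3, 0, 2)
  T_c needs (3, 0, 2) <= (3, 0, 2) -> finishes; pool += (0, 2, 1) = (3, 2, 3)
  T_f needs (1, 2, 1) <= (3, 2, 3) -> finishes; pool += (0, 0, 1) = (3, 2, 4)
  T_a needs (1, 1, 1) <= (3, 2, 4) -> finishes; pool += (1, 2, 0) = (4, 4, 4)
  T_e needs (4, 2, 2) <= (4, 4, 4) -> finishes; pool += (3, 0, 0) = (7, 4, 4)
  T_b needs (3, 1, 2) <= (7, 4, 4) -> finishes; pool += (1, 0, 1) = (8, 4, 5)


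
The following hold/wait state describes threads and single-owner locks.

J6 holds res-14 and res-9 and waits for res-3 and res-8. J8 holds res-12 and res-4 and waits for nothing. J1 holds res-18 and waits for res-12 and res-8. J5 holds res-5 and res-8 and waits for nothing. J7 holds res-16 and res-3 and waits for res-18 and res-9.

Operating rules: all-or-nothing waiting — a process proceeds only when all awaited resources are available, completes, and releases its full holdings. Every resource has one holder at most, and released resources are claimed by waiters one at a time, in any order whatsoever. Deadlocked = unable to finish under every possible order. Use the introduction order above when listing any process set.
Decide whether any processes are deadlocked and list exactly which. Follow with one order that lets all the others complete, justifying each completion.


Deadlocked set: J6 and J7.
Key observation: nobody on the ring J6 -> J7 -> J6 can start until another member finishes, which never happens; no other process is dragged down with it.
One completion order for the rest: J8, J5, J1.
Check, step by step:
  run J8 (it waits on nothing); releases res-12 and res-4
  run J5 (it waits on nothing); releases res-5 and res-8
  run J1 (all its waits — res-12 and res-8 — are resolved); releases res-18


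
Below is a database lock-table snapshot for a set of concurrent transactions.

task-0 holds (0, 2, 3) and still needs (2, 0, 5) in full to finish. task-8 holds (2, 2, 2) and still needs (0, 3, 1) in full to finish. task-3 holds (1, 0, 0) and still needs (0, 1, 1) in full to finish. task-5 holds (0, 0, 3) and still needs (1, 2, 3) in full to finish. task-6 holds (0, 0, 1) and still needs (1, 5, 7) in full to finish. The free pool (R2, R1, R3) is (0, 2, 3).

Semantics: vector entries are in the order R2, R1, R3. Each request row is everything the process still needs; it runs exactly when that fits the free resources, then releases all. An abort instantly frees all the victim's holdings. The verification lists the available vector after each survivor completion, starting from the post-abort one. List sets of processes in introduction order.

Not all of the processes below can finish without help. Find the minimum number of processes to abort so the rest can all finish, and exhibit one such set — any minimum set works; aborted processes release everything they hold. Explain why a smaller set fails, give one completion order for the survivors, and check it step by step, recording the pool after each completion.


Abort task-0.
Key observation: no ordering could ever have run task-8 before the abort of task-0; with (0, 2, 3) back in the pool it fits at step 1.
No smaller set exists: with zero aborts the deadlock remains.
The survivors complete as task-8, task-6, task-3, task-5. Walking it through (starting from the post-abort pool):
  pool = (0, 4, 6)
  task-8: need (0, 3, 1) fits (0, 4, 6); releases (2, 2, 2), pool now (2, 6, 8)
  task-6: need (1, 5, 7) fits (2, 6, 8); releases (0, 0, 1), pool now (2, 6, 9)
  task-3: need (0, 1, 1) fits (2, 6, 9); releases (1, 0, 0), pool now (3, 6, 9)
  task-5: need (1, 2, 3) fits (3, 6, 9); releases (0, 0, 3), pool now (3, 6, 12)


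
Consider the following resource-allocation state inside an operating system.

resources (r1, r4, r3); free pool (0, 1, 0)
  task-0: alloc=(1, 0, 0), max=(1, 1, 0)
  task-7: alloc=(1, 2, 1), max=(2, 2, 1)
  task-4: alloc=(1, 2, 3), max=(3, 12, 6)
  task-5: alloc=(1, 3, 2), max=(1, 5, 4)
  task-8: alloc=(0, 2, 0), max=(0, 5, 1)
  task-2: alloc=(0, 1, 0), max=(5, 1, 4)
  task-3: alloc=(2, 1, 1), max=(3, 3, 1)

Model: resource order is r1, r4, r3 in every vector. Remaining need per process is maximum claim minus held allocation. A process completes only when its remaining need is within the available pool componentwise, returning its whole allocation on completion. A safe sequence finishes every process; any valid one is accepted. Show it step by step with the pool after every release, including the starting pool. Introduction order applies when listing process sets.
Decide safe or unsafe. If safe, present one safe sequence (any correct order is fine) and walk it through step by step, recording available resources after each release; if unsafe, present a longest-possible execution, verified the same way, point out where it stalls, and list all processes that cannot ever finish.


SAFE, for example via the order task-0, task-7, task-8, task-3, task-5, task-2, task-4.
Key observation: task-0 is the earliest step where a requested resource binds exactly: need (0, 1, 0), pool (0, 1, 0) at its turn.
Step-by-step check:
  pool = (0, 1, 0)
  task-0 needs (0, 1, 0) <= (0, 1, 0) -> finishes; pool += (1, 0, 0) = (1, 1, 0)
  task-7 needs (1, 0, 0) <= (1, 1, 0) -> finishes; pool += (1, 2, 1) = (2, 3, 1)
  task-8 needs (0, 3, 1) <= (2, 3, 1) -> finishes; pool += (0, 2, 0) = (2, 5, 1)
  task-3 needs (1, 2, 0) <= (2, 5, 1) -> finishes; pool += (2, 1, 1) = (4, 6, 2)
  task-5 needs (0, 2, 2) <= (4, 6, 2) -> finishes; pool += (1, 3, 2) = (5, 9, 4)
  task-2 needs (5, 0, 4) <= (5, 9, 4) -> finishes; pool += (0, 1, 0) = (5, 10, 4)
  task-4 needs (2, 10, 3) <= (5, 10, 4) -> finishes; pool += (1, 2, 3) = (6, 12, 7)


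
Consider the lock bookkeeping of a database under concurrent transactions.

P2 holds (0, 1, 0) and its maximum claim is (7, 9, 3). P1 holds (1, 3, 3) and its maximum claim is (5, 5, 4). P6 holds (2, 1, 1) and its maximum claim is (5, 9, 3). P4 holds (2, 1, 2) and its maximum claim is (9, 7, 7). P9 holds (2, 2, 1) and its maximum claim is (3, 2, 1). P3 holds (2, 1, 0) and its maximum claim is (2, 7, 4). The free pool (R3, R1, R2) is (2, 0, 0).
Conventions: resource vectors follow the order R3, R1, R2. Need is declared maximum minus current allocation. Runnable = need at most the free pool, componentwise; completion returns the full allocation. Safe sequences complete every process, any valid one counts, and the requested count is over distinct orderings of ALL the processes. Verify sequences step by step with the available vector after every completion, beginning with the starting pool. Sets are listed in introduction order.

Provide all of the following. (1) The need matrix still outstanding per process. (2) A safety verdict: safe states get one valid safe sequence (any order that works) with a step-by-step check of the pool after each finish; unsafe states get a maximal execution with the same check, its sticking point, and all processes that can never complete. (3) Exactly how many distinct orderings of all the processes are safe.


(1) Remaining need (order R3, R1, R2):
  P2: (7, 8, 3)
  P1: (4, 2, 1)
  P6: (3, 8, 2)
  P4: (7, 6, 5)
  P9: (1, 0, 0)
  P3: (0, 6, 4)
(2) UNSAFE — no complete ordering exists.
Key observation: no order helps: past P9, P1, the free pool tops out at (5, 5, 4), below what each blocked process needs in R1.
Going as far as possible: P9, P1; after that, nothing fits. Verifying each step:
  pool = (2, 0, 0)
  P9: need (1, 0, 0) fits (2, 0, 0); releases (2, 2, 1), pool now (4, 2, 1)
  P1: need (4, 2, 1) fits (4, 2, 1); releases (1, 3, 3), pool now (5, 5, 4)
  blocked: P2 wants (7, 8, 3), pool (5, 5, 4) — not enough R3 and R1
  blocked: P6 wants (3, 8, 2), pool (5, 5, 4) — not enough R1
  blocked: P4 wants (7, 6, 5), pool (5, 5, 4) — not enough R3, R1 and R2
  blocked: P3 wants (0, 6, 4), pool (5, 5, 4) — not enough R1
Never able to finish: P2, P6, P4 and P3.
(3) Exactly 0 of the possible complete orderings are safe sequences.


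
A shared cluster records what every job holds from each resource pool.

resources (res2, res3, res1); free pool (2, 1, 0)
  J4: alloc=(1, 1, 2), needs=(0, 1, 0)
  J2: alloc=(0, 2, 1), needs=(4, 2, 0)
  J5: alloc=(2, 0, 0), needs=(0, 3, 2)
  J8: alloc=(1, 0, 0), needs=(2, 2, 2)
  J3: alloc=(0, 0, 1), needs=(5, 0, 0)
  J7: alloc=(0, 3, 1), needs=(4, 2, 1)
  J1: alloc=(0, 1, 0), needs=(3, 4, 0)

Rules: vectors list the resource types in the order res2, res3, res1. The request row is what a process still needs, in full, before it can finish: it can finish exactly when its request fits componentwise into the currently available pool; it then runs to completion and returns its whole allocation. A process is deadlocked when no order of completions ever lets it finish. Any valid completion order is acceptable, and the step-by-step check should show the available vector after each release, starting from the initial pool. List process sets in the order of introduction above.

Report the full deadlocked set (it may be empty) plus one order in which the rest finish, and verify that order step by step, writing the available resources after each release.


Nothing here is deadlocked.
Key observation: beginning at J4, releases accumulate fast enough that every process eventually fits.
One completion order for the rest: J4, J8, J7, J5, J3, J1, J2. Step-by-step check:
  pool = (2, 1, 0)
  J4 needs (0, 1, 0) <= (2, 1, 0) -> finishes; pool += (1, 1, 2) = (3, 2, 2)
  J8 needs (2, 2, 2) <= (3, 2, 2) -> finishes; pool += (1, 0, 0) = (4, 2, 2)
  J7 needs (4, 2, 1) <= (4, 2, 2) -> finishes; pool += (0, 3, 1) = (4, 5, 3)
  J5 needs (0, 3, 2) <= (4, 5, 3) -> finishes; pool += (2, 0, 0) = (6, 5, 3)
  J3 needs (5, 0, 0) <= (6, 5, 3) -> finishes; pool += (0, 0, 1) = (6, 5, 4)
  J1 needs (3, 4, 0) <= (6, 5, 4) -> finishes; pool += (0, 1, 0) = (6, 6, 4)
  J2 needs (4, 2, 0) <= (6, 6, 4) -> finishes; pool += (0, 2, 1) = (6, 8, 5)


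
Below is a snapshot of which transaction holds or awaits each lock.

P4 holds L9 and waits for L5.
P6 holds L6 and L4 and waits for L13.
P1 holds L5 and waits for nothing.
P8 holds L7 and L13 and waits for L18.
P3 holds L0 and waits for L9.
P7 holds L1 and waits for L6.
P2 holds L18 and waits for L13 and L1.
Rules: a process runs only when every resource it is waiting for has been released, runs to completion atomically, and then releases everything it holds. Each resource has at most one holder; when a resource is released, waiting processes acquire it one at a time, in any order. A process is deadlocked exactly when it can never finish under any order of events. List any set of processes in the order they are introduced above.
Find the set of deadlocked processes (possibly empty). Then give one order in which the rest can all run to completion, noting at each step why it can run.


The deadlocked set is P6, P8, P7 and P2.
Key observation: the cycle P8 -> P2 -> P8 can never break — each member waits on the next; P6 and P7 are caught in further circular waits.
A valid finishing order for the others: P1, P4, P3.
Step-by-step check:
  P1: no waits; runs immediately, freeing L5
  P4 waits on L5 — all released -> runs and releases L9
  P3 waits on L9 — all released -> runs and releases L0


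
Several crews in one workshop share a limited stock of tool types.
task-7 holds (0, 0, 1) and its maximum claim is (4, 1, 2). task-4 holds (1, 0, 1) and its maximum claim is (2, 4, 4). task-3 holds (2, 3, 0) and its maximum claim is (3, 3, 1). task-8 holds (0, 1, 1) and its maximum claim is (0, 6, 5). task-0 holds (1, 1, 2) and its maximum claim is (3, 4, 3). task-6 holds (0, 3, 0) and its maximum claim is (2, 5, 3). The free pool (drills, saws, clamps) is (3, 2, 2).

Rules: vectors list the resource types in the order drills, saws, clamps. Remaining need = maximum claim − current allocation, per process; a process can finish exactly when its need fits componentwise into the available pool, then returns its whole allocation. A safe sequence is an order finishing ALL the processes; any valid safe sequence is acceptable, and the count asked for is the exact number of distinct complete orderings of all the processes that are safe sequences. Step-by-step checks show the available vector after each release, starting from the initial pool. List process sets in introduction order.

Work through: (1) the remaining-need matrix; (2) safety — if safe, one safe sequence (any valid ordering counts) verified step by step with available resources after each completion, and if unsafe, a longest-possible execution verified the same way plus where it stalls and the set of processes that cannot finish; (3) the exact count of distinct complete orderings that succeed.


(1) Outstanding need per process (order drills, saws, clamps):
  task-7: (4, 1, 1)
  task-4: (1, 4, 3)
  task-3: (1, 0, 1)
  task-8: (0, 5, 4)
  task-0: (2, 3, 1)
  task-6: (2, 2, 3)
(2) SAFE — a valid safe sequence is task-3, task-7, task-6, task-4, task-8, task-0.
Key observation: task-6 is the earliest step where a requested resource binds exactly: need (2, 2, 3), pool (5, 5, 3) at its turn.
Step-by-step check:
  pool = (3, 2, 2)
  run task-3 (needs (1, 0, 1), free (3, 2, 2)); after release of (2, 3, 0) the pool is (5, 5, 2)
  run task-7 (needs (4, 1, 1), free (5, 5, 2)); after release of (0, 0, 1) the pool is (5, 5, 3)
  run task-6 (needs (2, 2, 3), free (5, 5, 3)); after release of (0, 3, 0) the pool is (5, 8, 3)
  run task-4 (needs (1, 4, 3), free (5, 8, 3)); after release of (1, 0, 1) the pool is (6, 8, 4)
  run task-8 (needs (0, 5, 4), free (6, 8, 4)); after release of (0, 1, 1) the pool is (6, 9, 5)
  run task-0 (needs (2, 3, 1), free (6, 9, 5)); after release of (1, 1, 2) the pool is (7, 10, 7)
(3) Exactly 40 of the possible complete orderings are safe sequences.


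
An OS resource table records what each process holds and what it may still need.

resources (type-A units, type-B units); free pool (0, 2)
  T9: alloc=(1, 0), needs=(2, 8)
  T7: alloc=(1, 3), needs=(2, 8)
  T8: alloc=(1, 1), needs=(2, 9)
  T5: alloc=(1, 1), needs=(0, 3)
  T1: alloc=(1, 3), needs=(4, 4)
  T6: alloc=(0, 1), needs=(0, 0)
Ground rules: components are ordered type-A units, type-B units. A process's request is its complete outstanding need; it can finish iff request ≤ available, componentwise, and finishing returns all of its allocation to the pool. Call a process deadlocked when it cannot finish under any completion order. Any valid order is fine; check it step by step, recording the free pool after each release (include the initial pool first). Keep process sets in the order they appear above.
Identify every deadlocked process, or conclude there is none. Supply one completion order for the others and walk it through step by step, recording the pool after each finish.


Deadlocked: T9, T7, T8 and T1.
Key observation: after T6, T5 complete, (1, 4) is the best the pool ever gets, yet each leftover process wants more type-A units.
The rest can finish in the order T6, T5. Check, step by step:
  pool = (0, 2)
  run T6 (needs (0, 0), free (0, 2)); after release of (0, 1) the pool is (0, 3)
  run T5 (needs (0, 3), free (0, 3)); after release of (1, 1) the pool is (1, 4)
The stuck group stays short no matter what:
  T9 still needs (2, 8) but only (1, 4) is free — short on type-A units and type-B units
  T7 still needs (2, 8) but only (1, 4) is free — short on type-A units and type-B units
  T8 still needs (2, 9) but only (1, 4) is free — short on type-A units and type-B units
  T1 still needs (4, 4) but only (1, 4) is free — short on type-A units


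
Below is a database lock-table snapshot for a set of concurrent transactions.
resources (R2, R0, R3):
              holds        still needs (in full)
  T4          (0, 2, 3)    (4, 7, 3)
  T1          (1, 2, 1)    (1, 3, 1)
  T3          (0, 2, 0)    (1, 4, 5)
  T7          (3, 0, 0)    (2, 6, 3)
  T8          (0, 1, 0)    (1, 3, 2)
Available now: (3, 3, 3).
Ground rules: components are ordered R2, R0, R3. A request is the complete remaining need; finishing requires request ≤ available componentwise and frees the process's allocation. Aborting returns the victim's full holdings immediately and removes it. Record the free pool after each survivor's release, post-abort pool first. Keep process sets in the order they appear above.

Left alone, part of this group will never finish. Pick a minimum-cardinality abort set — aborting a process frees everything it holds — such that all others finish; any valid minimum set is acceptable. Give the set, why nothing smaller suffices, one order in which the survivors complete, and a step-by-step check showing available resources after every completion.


Abort T4.
Key observation: the returned (0, 2, 3) from T4 is what brings T3 — unrunnable before, under any order — into play at step 4.
No smaller set exists: with zero aborts the deadlock remains.
The survivors complete as T8, T1, T7, T3. Check, step by step (starting from the post-abort pool):
  pool = (3, 5, 6)
  run T8 (needs (1, 3, 2), free (3, 5, 6)); after release of (0, 1, 0) the pool is (3, 6, 6)
  run T1 (needs (1, 3, 1), free (3, 6, 6)); after release of (1, 2, 1) the pool is (4, 8, 7)
  run T7 (needs (2, 6, 3), free (4, 8, 7)); after release of (3, 0, 0) the pool is (7, 8, 7)
  run T3 (needs (1, 4, 5), free (7, 8, 7)); after release of (0, 2, 0) the pool is (7, 10, 7)


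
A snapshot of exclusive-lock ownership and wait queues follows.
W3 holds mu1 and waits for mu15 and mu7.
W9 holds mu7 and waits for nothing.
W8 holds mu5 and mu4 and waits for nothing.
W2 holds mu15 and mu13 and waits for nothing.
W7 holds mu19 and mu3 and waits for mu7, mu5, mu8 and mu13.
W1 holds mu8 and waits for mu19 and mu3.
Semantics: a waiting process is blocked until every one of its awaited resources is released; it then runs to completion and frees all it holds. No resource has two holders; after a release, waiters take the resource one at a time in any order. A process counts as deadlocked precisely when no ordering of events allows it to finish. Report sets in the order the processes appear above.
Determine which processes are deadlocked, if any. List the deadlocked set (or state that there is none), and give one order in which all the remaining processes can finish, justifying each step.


Deadlocked: W7 and W1.
Key observation: W7 -> W1 -> W7 is a circular wait — nothing in it can go first; no other process is dragged down with it.
A valid finishing order for the others: W9, W8, W2, W3.
Walking it through:
  W9: no waits; runs immediately, freeing mu7
  W8: no waits; runs immediately, freeing mu5 and mu4
  W2: no waits; runs immediately, freeing mu15 and mu13
  W3: everything it awaited (mu15 and mu7) is free; runs, freeing mu1


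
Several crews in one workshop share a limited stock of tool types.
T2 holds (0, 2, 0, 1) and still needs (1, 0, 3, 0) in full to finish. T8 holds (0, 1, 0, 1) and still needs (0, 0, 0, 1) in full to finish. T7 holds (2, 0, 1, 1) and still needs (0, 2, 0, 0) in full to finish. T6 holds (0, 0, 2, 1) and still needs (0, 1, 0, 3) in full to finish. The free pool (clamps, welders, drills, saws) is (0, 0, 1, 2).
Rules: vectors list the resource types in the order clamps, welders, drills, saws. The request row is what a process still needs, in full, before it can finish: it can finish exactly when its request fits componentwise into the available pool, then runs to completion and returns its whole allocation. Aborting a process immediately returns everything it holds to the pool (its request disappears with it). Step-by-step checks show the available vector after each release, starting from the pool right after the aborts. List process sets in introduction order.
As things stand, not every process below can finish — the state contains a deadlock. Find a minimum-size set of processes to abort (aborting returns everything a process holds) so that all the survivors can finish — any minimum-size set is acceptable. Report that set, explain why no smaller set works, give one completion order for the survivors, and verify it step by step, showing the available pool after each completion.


Minimum abort set: T7.
Key observation: the returned (2, 0, 1, 1) from T7 is what brings T2 — unrunnable before, under any order — into play at step 3.
No smaller set exists: with zero aborts the deadlock remains.
Survivors finish in the order: T8, T6, T2. Step-by-step check (pool after the aborts first):
  pool = (2, 0, 2, 3)
  T8 needs (0, 0, 0, 1) <= (2, 0, 2, 3) -> finishes; pool += (0, 1, 0, 1) = (2, 1, 2, 4)
  T6 needs (0, 1, 0, 3) <= (2, 1, 2, 4) -> finishes; pool += (0, 0, 2, 1) = (2, 1, 4, 5)
  T2 needs (1, 0, 3, 0) <= (2, 1, 4, 5) -> finishes; pool += (0, 2, 0, 1) = (2, 3, 4, 6)


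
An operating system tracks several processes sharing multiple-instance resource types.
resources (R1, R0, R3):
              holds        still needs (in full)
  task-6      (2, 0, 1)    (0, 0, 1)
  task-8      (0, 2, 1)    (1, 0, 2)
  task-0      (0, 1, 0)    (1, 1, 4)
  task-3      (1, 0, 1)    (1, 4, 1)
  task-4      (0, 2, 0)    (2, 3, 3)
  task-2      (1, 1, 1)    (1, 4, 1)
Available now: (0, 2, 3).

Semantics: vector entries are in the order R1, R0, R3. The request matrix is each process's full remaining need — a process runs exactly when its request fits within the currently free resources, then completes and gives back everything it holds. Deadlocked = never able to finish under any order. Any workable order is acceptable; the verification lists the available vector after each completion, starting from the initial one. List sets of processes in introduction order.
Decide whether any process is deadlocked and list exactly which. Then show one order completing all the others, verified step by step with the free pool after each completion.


No process is deadlocked.
Key observation: task-6 fits the free pool immediately, and its release cascades until everyone finishes.
The rest can finish in the order task-6, task-8, task-2, task-3, task-4, task-0. Step-by-step check:
  pool = (0, 2, 3)
  task-6 needs (0, 0, 1) <= (0, 2, 3) -> finishes; pool += (2, 0, 1) = (2, 2, 4)
  task-8 needs (1, 0, 2) <= (2, 2, 4) -> finishes; pool += (0, 2, 1) = (2, 4, 5)
  task-2 needs (1, 4, 1) <= (2, 4, 5) -> finishes; pool += (1, 1, 1) = (3, 5, 6)
  task-3 needs (1, 4, 1) <= (3, 5, 6) -> finishes; pool += (1, 0, 1) = (4, 5, 7)
  task-4 needs (2, 3, 3) <= (4, 5, 7) -> finishes; pool += (0, 2, 0) = (4, 7, 7)
  task-0 needs (1, 1, 4) <= (4, 7, 7) -> finishes; pool += (0, 1, 0) = (4, 8, 7)


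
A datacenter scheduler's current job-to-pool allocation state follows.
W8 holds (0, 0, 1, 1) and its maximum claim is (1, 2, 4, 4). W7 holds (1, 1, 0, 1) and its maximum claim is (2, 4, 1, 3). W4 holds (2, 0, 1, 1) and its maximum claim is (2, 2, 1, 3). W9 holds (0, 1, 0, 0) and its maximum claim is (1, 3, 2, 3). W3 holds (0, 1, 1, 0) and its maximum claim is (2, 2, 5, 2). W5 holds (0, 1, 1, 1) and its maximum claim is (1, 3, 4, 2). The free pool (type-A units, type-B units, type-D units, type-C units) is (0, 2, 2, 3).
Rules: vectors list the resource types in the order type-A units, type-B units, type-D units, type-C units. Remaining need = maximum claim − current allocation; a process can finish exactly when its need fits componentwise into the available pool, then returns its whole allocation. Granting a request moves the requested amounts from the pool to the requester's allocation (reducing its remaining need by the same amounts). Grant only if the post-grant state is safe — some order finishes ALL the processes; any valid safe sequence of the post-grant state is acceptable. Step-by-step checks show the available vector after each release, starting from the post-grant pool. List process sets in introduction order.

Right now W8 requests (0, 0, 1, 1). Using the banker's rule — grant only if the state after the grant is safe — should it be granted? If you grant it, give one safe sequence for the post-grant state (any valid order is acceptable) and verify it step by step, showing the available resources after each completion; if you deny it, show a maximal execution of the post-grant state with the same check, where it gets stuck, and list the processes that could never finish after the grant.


GRANT. The post-grant state is safe; one safe sequence: W4, W8, W5, W9, W7, W3.
Key observation: even at the reduced pool (0, 2, 1, 2), W4 fits immediately, so safety survives the grant.
Step-by-step check of the post-grant state:
  pool = (0, 2, 1, 2)
  run W4 (needs (0, 2, 0, 2), free (0, 2, 1, 2)); after release of (2, 0, 1, 1) the pool is (2, 2, 2, 3)
  run W8 (needs (1, 2, 2, 2), free (2, 2, 2, 3)); after release of (0, 0, 2, 2) the pool is (2, 2, 4, 5)
  run W5 (needs (1, 2, 3, 1), free (2, 2, 4, 5)); after release of (0, 1, 1, 1) the pool is (2, 3, 5, 6)
  run W9 (needs (1, 2, 2, 3), free (2, 3, 5, 6)); after release of (0, 1, 0, 0) the pool is (2, 4, 5, 6)
  run W7 (needs (1, 3, 1, 2), free (2, 4, 5, 6)); after release of (1, 1, 0, 1) the pool is (3, 5, 5, 7)
  run W3 (needs (2, 1, 4, 2), free (3, 5, 5, 7)); after release of (0, 1, 1, 0) the pool is (3, 6, 6, 7)


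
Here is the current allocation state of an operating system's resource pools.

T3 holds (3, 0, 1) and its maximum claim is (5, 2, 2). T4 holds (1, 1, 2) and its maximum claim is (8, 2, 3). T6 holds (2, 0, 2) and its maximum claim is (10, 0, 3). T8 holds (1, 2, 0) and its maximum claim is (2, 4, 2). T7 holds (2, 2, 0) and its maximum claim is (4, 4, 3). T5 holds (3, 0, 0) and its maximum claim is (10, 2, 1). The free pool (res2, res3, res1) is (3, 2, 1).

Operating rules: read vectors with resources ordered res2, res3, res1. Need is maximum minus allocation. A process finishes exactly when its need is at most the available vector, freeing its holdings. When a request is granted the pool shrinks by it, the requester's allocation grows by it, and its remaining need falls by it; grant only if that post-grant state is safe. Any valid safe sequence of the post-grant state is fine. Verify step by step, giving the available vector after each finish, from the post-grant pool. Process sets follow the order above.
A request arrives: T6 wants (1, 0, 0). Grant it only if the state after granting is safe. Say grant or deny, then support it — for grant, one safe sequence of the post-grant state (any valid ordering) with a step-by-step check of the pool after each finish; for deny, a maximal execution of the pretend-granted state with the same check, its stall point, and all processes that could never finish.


DENY. Granting would leave the state unsafe.
Key observation: after T3, T8 the pool peaks at (6, 4, 2), and each blocked process is short somewhere: T4 on res2; T6 on res2; T7 on res1; T5 on res2.
On the post-grant state, T3, T8 is a maximal run — nothing extends it. Walking it through:
  pool = (2, 2, 1)
  T3: need (2, 2, 1) fits (2, 2, 1); releases (3, 0, 1), pool now (5, 2, 2)
  T8: need (1, 2, 2) fits (5, 2, 2); releases (1, 2, 0), pool now (6, 4, 2)
  blocked: T4 wants (7, 1, 1), pool (6, 4, 2) — not enough res2
  blocked: T6 wants (7, 0, 1), pool (6, 4, 2) — not enough res2
  blocked: T7 wants (2, 2, 3), pool (6, 4, 2) — not enough res1
  blocked: T5 wants (7, 2, 1), pool (6, 4, 2) — not enough res2
Processes that could never finish after the grant: T4, T6, T7 and T5.


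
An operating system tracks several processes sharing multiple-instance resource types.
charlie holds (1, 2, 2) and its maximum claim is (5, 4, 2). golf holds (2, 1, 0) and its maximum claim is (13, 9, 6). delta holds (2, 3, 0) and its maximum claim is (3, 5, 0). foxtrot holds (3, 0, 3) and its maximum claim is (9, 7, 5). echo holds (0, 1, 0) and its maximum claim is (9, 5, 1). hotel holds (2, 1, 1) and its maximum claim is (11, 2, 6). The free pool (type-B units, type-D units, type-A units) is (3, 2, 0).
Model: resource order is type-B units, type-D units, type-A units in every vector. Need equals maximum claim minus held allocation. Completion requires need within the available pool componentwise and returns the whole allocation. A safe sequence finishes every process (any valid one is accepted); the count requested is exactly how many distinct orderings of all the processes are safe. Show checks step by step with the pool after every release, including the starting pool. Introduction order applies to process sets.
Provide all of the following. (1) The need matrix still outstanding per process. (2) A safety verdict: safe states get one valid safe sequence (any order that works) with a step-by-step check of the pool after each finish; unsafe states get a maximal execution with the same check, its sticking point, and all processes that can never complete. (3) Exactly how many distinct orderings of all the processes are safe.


(1) Outstanding need per process (order type-B units, type-D units, type-A units):
  charlie: (4, 2, 0)
  golf: (11, 8, 6)
  delta: (1, 2, 0)
  foxtrot: (6, 7, 2)
  echo: (9, 4, 1)
  hotel: (9, 1, 5)
(2) SAFE — a valid safe sequence is delta, charlie, foxtrot, hotel, golf, echo.
Key observation: the order's first zero-slack moment is delta ((1, 2, 0) needed, (3, 2, 0) free — a requested resource with nothing to spare).
Check, step by step:
  pool = (3, 2, 0)
  delta: need (1, 2, 0) fits (3, 2, 0); releases (2, 3, 0), pool now (5, 5, 0)
  charlie: need (4, 2, 0) fits (5, 5, 0); releases (1, 2, 2), pool now (6, 7, 2)
  foxtrot: need (6, 7, 2) fits (6, 7, 2); releases (3, 0, 3), pool now (9, 7, 5)
  hotel: need (9, 1, 5) fits (9, 7, 5); releases (2, 1, 1), pool now (11, 8, 6)
  golf: need (11, 8, 6) fits (11, 8, 6); releases (2, 1, 0), pool now (13, 9, 6)
  echo: need (9, 4, 1) fits (13, 9, 6); releases (0, 1, 0), pool now (13, 10, 6)
(3) Exactly 3 of the possible complete orderings are safe sequences.


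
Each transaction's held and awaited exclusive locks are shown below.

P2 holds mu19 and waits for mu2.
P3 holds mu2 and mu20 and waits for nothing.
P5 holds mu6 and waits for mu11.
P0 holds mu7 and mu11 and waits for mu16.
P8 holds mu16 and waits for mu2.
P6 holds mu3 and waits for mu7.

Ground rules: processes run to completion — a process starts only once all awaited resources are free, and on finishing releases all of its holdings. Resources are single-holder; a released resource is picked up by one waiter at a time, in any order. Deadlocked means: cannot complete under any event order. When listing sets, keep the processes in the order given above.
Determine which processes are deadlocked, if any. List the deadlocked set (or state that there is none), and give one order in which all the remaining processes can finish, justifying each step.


No process is deadlocked.
Key observation: although several processes wait, no cycle exists — each chain bottoms out at a free runner.
The rest can finish in the order P3, P8, P0, P6, P5, P2.
Step-by-step check:
  run P3 (it waits on nothing); releases mu2 and mu20
  P8: everything it awaited (mu2) is free; runs, freeing mu16
  P0: everything it awaited (mu16) is free; runs, freeing mu7 and mu11
  P6: everything it awaited (mu7) is free; runs, freeing mu3
  P5: everything it awaited (mu11) is free; runs, freeing mu6
  P2: everything it awaited (mu2) is free; runs, freeing mu19


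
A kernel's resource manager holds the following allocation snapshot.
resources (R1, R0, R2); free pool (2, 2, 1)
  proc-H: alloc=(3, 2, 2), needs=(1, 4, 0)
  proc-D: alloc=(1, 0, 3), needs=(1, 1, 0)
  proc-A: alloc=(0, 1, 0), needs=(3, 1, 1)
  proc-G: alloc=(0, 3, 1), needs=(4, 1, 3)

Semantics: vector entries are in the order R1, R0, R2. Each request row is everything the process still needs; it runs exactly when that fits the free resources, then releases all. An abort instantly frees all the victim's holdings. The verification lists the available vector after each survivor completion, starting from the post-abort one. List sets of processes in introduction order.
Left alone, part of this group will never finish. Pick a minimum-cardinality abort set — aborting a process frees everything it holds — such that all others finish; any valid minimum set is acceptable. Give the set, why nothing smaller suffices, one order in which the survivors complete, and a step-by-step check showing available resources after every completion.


Abort proc-G.
Key observation: no ordering could ever have run proc-H before the abort of proc-G; with (0, 3, 1) back in the pool it fits at step 1.
Why nothing smaller works: aborting no one leaves the state deadlocked as given.
One survivor order: proc-H, proc-A, proc-D. Verifying each step (post-abort pool first):
  pool = (2, 5, 2)
  proc-H needs (1, 4, 0) <= (2, 5, 2) -> finishes; pool += (3, 2, 2) = (5, 7, 4)
  proc-A needs (3, 1, 1) <= (5, 7, 4) -> finishes; pool += (0, 1, 0) = (5, 8, 4)
  proc-D needs (1, 1, 0) <= (5, 8, 4) -> finishes; pool += (1, 0, 3) = (6, 8, 7)


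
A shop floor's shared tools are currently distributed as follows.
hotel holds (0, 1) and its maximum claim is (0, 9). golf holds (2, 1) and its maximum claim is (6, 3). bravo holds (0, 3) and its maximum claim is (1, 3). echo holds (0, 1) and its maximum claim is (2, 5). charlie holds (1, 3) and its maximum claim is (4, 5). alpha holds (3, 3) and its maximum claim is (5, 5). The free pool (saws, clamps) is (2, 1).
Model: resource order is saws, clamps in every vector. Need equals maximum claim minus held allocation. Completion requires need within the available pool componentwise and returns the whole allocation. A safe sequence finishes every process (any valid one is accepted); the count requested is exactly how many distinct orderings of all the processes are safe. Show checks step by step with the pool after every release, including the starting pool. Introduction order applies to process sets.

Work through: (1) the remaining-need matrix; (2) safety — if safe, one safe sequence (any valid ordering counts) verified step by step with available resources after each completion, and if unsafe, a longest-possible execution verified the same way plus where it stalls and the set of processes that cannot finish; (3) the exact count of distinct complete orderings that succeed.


(1) Need matrix, components ordered saws, clamps:
  hotel: (0, 8)
  golf: (4, 2)
  bravo: (1, 0)
  echo: (2, 4)
  charlie: (3, 2)
  alpha: (2, 2)
(2) SAFE. One safe sequence: bravo, alpha, charlie, hotel, echo, golf.
Key observation: the first exact fit in this order is alpha — it needs (2, 2) with (2, 4) free, meeting a requested resource to the last unit.
Verifying each step:
  pool = (2, 1)
  bravo: need (1, 0) fits (2, 1); releases (0, 3), pool now (2, 4)
  alpha: need (2, 2) fits (2, 4); releases (3, 3), pool now (5, 7)
  charlie: need (3, 2) fits (5, 7); releases (1, 3), pool now (6, 10)
  hotel: need (0, 8) fits (6, 10); releases (0, 1), pool now (6, 11)
  echo: need (2, 4) fits (6, 11); releases (0, 1), pool now (6, 12)
  golf: need (4, 2) fits (6, 12); releases (2, 1), pool now (8, 13)
(3) The exact count: 24 of the possible complete orderings are safe sequences.


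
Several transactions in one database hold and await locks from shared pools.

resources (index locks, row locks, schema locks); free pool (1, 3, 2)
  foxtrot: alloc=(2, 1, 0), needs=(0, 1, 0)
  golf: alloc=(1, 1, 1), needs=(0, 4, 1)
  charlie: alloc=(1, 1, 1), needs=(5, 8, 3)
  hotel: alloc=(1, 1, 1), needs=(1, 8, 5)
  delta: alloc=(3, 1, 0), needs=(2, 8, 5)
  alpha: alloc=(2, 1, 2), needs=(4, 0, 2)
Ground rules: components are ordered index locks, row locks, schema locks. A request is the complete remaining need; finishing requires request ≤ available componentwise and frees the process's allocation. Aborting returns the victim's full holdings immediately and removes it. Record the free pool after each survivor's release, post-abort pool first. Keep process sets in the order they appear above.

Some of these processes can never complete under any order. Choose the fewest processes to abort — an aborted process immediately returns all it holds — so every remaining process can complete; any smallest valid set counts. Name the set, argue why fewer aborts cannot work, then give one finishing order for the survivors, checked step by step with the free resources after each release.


Minimum abort set: hotel and delta.
Key observation: before aborting hotel and delta, charlie was permanently blocked — no order could ever run it; afterwards it completes at step 4.
No one abort is enough; case by case: foxtrot alone leaves charlie blocked (short on row locks); golf alone leaves charlie blocked (short on row locks); charlie alone leaves hotel blocked (short on row locks); hotel alone leaves charlie blocked (short on row locks); delta alone leaves charlie blocked (short on row locks); alpha alone leaves charlie blocked (short on row locks).
One survivor order: alpha, foxtrot, golf, charlie. Verifying each step (post-abort pool first):
  pool = (5, 5, 3)
  run alpha (needs (4, 0, 2), free (5, 5, 3)); after release of (2, 1, 2) the pool is (7, 6, 5)
  run foxtrot (needs (0, 1, 0), free (7, 6, 5)); after release of (2, 1, 0) the pool is (9, 7, 5)
  run golf (needs (0, 4, 1), free (9, 7, 5)); after release of (1, 1, 1) the pool is (10, 8, 6)
  run charlie (needs (5, 8, 3), free (10, 8, 6)); after release of (1, 1, 1) the pool is (11, 9, 7)
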